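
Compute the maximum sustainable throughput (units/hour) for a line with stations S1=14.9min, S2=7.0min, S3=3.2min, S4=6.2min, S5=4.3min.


Bottleneck = longest station time
Station times: [14.9, 7.0, 3.2, 6.2, 4.3]
Max = 14.9 min
Rate = 60 / 14.9
= 4.03 units/hour (bottleneck: 14.9min)


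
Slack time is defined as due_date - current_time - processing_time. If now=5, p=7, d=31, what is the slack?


Slack = due - current_time - processing
= 31 - 5 - 7
= 19


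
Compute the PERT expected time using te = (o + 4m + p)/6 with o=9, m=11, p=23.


te = (o + 4m + p) / 6
= (9 + 4×11 + 23) / 6
= (9 + 44 + 23) / 6
= 76 / 6
= 12.67


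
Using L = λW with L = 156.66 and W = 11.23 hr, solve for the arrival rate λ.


Little's law: L = λW → λ = L / W
= 156.66 / 11.23
= 13.95 per hour


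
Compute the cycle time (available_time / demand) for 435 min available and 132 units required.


Cycle time = available time / demand
= 435 / 132
= 3.30 min/unit


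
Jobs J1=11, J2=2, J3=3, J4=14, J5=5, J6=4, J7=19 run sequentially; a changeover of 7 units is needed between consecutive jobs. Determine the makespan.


Makespan = Σ processing + (n-1) × setup
= (11 + 2 + 3 + 14 + 5 + 4 + 19) + (7-1)×7
= 58 + 42
= 100 time units


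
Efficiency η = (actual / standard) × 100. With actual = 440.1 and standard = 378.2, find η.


Efficiency = (actual / standard) × 100
= (440.1 / 378.2) × 100
= 116.4%


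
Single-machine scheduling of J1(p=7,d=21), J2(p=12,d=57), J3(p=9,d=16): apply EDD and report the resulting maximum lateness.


EDD order: J3 → J1 → J2
Completion and lateness:
  J3: C=9, d=16, L=9-16=-7
  J1: C=16, d=21, L=16-21=-5
  J2: C=28, d=57, L=28-57=-29
Lmax = max(-7, -5, -29)
= -5


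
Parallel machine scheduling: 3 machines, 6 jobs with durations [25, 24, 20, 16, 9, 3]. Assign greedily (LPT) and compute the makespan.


Jobs (LPT sorted): [25, 24, 20, 16, 9, 3]
Machines: 3
  J=25 → Machine 1 (load: 0+25=25)
  J=24 → Machine 2 (load: 0+24=24)
  J=20 → Machine 3 (load: 0+20=20)
  J=16 → Machine 3 (load: 20+16=36)
  J=9 → Machine 2 (load: 24+9=33)
  J=3 → Machine 1 (load: 25+3=28)
Machine loads: [28, 33, 36]
Makespan = max = 36 time units


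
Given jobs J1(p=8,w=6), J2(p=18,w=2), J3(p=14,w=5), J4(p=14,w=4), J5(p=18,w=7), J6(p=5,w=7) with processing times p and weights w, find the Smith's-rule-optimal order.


WSPT (Smith's rule): sort by p/w ascending
  J6: p/w = 5/7 = 0.714
  J1: p/w = 8/6 = 1.333
  J5: p/w = 18/7 = 2.571
  J3: p/w = 14/5 = 2.800
  J4: p/w = 14/4 = 3.500
  J2: p/w = 18/2 = 9.000
Order: J6 → J1 → J5 → J3 → J4 → J2


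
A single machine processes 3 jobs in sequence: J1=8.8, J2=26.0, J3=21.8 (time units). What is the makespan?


Sequential makespan: sum all processing times
= 8.8 + 26.0 + 21.8
= 56.6 time units


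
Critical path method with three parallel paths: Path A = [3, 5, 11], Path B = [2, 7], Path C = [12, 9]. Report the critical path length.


Path A: 3 + 5 + 11 = 19
Path B: 2 + 7 = 9
Path C: 12 + 9 = 21
Critical path = longest = max(19, 9, 21)
= 21 (Path C)


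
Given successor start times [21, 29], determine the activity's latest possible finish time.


LF = min of all successor start times
Successors start at: [21, 29]
LF = min(21, 29)
= 21


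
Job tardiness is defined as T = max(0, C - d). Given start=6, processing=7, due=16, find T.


Completion = start + processing = 6 + 7 = 13
Tardiness = max(0, C - d) = max(0, 13 - 16)
= max(0, -3)
= 0


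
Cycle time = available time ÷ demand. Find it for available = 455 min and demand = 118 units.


Cycle time = available time / demand
= 455 / 118
= 3.86 min/unit


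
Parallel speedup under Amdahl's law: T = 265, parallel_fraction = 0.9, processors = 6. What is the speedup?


Amdahl's law: T_p = T × ((1-p) + p/N)
= 265 × ((1-0.9) + 0.9/6)
= 265 × (0.10 + 0.1500)
= 265 × 0.2500
= 66.25
Speedup = 265/66.25
= 4.00×


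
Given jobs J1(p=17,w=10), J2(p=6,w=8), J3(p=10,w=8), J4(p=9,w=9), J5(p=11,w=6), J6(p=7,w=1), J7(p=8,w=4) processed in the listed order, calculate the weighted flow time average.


Completion times:
  J1: C=17, w×C=10×17=170
  J2: C=23, w×C=8×23=184
  J3: C=33, w×C=8×33=264
  J4: C=42, w×C=9×42=378
  J5: C=53, w×C=6×53=318
  J6: C=60, w×C=1×60=60
  J7: C=68, w×C=4×68=272
Sum w×C = 1646
Sum w = 46
Weighted avg = 1646/46
= 35.78


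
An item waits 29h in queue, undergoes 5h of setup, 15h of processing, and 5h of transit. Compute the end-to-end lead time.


Lead time = queue + setup + processing + transit
= 29 + 5 + 15 + 5
= 54 hours


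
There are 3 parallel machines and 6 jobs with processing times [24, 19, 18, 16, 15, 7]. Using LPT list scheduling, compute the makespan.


Jobs (LPT sorted): [24, 19, 18, 16, 15, 7]
Machines: 3
  J=24 → Machine 1 (load: 0+24=24)
  J=19 → Machine 2 (load: 0+19=19)
  J=18 → Machine 3 (load: 0+18=18)
  J=16 → Machine 3 (load: 18+16=34)
  J=15 → Machine 2 (load: 19+15=34)
  J=7 → Machine 1 (load: 24+7=31)
Machine loads: [31, 34, 34]
Makespan = max = 34 time units


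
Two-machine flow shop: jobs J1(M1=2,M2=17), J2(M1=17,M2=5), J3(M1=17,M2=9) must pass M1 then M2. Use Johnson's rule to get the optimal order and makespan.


Johnson's rule:
Group 1 (M1≤M2, sort by M1): ['J1']
Group 2 (M1>M2, sort desc M2): ['J3', 'J2']
Sequence: J1 → J3 → J2
Makespan calculation:
  J1: M1 done=2, M2 done=19
  J3: M1 done=19, M2 done=28
  J2: M1 done=36, M2 done=41
= Sequence: J1 → J3 → J2, Makespan: 41


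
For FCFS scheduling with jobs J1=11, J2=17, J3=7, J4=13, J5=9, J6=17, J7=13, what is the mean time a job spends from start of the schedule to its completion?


Completion times:
  J1: completes at 11
  J2: completes at 28
  J3: completes at 35
  J4: completes at 48
  J5: completes at 57
  J6: completes at 74
  J7: completes at 87
Sum = 340
Average = 340/7
= 48.57


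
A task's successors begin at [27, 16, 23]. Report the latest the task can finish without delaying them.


LF = min of all successor start times
Successors start at: [27, 16, 23]
LF = min(27, 16, 23)
= 16


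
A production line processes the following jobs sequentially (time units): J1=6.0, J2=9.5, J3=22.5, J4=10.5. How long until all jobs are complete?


Sequential makespan: sum all processing times
= 6.0 + 9.5 + 22.5 + 10.5
= 48.5 time units


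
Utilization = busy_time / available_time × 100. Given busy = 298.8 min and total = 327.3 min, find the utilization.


Utilization = busy / total × 100
= 298.8 / 327.3 × 100
= 91.3%


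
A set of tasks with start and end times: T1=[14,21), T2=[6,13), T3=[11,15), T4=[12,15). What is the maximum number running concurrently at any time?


Check each time point for overlaps:
  t=12: 3 tasks active (T2, T3, T4)
Max concurrent = 3


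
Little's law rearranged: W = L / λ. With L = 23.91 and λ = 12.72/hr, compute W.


Little's law: L = λW → W = L / λ
= 23.91 / 12.72
= 1.88 hours


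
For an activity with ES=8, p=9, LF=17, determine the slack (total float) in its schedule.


EF = ES + duration = 8 + 9 = 17
LS = LF - duration = 17 - 9 = 8
Total Float = LF - EF = 17 - 17
(or LS - ES = 8 - 8)
= 0


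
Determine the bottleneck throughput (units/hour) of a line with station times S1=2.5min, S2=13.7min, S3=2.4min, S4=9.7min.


Bottleneck = longest station time
Station times: [2.5, 13.7, 2.4, 9.7]
Max = 13.7 min
Rate = 60 / 13.7
= 4.38 units/hour (bottleneck: 13.7min)


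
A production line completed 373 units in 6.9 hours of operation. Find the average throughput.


Throughput = units / time
= 373 / 6.9
= 54.1 units/hour


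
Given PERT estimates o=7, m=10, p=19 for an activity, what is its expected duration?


te = (o + 4m + p) / 6
= (7 + 4×10 + 19) / 6
= (7 + 40 + 19) / 6
= 66 / 6
= 11.00


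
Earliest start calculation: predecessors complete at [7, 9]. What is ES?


ES = max of all predecessor completion times
Predecessors: [7, 9]
ES = max(7, 9)
= 9


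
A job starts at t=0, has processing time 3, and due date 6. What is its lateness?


Completion = 0 + 3 = 3
Lateness = C - d = 3 - 6
= -3


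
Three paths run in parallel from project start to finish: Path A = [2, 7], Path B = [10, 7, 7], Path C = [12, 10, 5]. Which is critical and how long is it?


Path A: 2 + 7 = 9
Path B: 10 + 7 + 7 = 24
Path C: 12 + 10 + 5 = 27
Critical path = longest = max(9, 24, 27)
= 27 (Path C)


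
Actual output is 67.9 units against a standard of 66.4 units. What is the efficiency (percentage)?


Efficiency = (actual / standard) × 100
= (67.9 / 66.4) × 100
= 102.3%


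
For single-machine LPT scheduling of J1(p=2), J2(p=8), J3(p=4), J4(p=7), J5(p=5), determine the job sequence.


LPT: sort by longest processing time first
  J2: p=8
  J4: p=7
  J5: p=5
  J3: p=4
  J1: p=2
Order: J2 → J4 → J5 → J3 → J1


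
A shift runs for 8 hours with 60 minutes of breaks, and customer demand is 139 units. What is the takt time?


Available = 8×60 - 60 = 420 min
Takt time = 420 / 139
= 3.02 min/unit


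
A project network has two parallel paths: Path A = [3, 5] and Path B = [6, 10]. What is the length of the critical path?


Path A: 3 + 5 = 8
Path B: 6 + 10 = 16
Critical path = longest = max(8, 16)
= 16 (Path B)


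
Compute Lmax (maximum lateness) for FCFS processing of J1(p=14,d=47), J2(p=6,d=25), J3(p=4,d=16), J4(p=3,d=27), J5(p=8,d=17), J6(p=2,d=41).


Lateness per job (L = C - d):
  J1: C=14, d=47, L=-33
  J2: C=20, d=25, L=-5
  J3: C=24, d=16, L=8
  J4: C=27, d=27, L=0
  J5: C=35, d=17, L=18
  J6: C=37, d=41, L=-4
Lmax = max(-33, -5, 8, 0, 18, -4)
= 18


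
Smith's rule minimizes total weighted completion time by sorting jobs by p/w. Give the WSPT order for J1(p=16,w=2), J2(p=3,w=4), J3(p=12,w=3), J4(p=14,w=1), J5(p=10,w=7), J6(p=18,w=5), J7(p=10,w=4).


WSPT (Smith's rule): sort by p/w ascending
  J2: p/w = 3/4 = 0.750
  J5: p/w = 10/7 = 1.429
  J7: p/w = 10/4 = 2.500
  J6: p/w = 18/5 = 3.600
  J3: p/w = 12/3 = 4.000
  J1: p/w = 16/2 = 8.000
  J4: p/w = 14/1 = 14.000
Order: J2 → J5 → J7 → J6 → J3 → J1 → J4


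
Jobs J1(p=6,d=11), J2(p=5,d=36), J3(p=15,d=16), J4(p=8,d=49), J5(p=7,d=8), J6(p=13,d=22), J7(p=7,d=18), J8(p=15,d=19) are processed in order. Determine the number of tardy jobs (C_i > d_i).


Completion vs due date:
  J1: C=6, d=11 → on time
  J2: C=11, d=36 → on time
  J3: C=26, d=16 → TARDY
  J4: C=34, d=49 → on time
  J5: C=41, d=8 → TARDY
  J6: C=54, d=22 → TARDY
  J7: C=61, d=18 → TARDY
  J8: C=76, d=19 → TARDY
Tardy jobs: J3, J5, J6, J7, J8
Count = 5


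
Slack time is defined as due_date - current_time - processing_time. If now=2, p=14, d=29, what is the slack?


Slack = due - current_time - processing
= 29 - 2 - 14
= 13


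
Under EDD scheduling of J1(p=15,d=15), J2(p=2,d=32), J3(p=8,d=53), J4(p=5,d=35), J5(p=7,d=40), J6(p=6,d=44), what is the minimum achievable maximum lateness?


EDD order: J1 → J2 → J4 → J5 → J6 → J3
Completion and lateness:
  J1: C=15, d=15, L=15-15=0
  J2: C=17, d=32, L=17-32=-15
  J4: C=22, d=35, L=22-35=-13
  J5: C=29, d=40, L=29-40=-11
  J6: C=35, d=44, L=35-44=-9
  J3: C=43, d=53, L=43-53=-10
Lmax = max(0, -15, -13, -11, -9, -10)
= 0


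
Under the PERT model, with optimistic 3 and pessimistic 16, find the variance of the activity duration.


σ² = ((p - o) / 6)² = (p - o)² / 36
= (16 - 3)² / 36
= 13² / 36
= 169 / 36
= 4.6944


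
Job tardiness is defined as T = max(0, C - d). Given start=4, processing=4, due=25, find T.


Completion = start + processing = 4 + 4 = 8
Tardiness = max(0, C - d) = max(0, 8 - 25)
= max(0, -17)
= 0


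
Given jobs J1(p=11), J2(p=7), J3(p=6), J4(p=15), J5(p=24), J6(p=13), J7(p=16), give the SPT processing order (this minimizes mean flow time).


SPT: sort by shortest processing time
  J3: p=6
  J2: p=7
  J1: p=11
  J6: p=13
  J4: p=15
  J7: p=16
  J5: p=24
Order: J3 → J2 → J1 → J6 → J4 → J7 → J5


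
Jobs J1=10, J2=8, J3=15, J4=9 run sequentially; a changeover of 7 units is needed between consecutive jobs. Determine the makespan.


Makespan = Σ processing + (n-1) × setup
= (10 + 8 + 15 + 9) + (4-1)×7
= 42 + 21
= 63 time units


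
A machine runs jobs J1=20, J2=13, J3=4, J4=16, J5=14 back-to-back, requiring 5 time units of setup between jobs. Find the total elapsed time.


Makespan = Σ processing + (n-1) × setup
= (20 + 13 + 4 + 16 + 14) + (5-1)×5
= 67 + 20
= 87 time units


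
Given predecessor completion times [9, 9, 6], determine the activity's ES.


ES = max of all predecessor completion times
Predecessors: [9, 9, 6]
ES = max(9, 9, 6)
= 9


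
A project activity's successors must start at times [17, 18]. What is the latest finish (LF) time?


LF = min of all successor start times
Successors start at: [17, 18]
LF = min(17, 18)
= 17


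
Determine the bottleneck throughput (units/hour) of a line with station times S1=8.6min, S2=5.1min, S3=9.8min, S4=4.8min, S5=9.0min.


Bottleneck = longest station time
Station times: [8.6, 5.1, 9.8, 4.8, 9.0]
Max = 9.8 min
Rate = 60 / 9.8
= 6.12 units/hour (bottleneck: 9.8min)


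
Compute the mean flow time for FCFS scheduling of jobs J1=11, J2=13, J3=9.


Completion times:
  J1: completes at 11
  J2: completes at 24
  J3: completes at 33
Sum = 68
Average = 68/3
= 22.67


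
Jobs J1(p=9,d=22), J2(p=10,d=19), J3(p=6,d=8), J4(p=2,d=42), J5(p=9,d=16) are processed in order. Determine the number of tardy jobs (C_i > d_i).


Completion vs due date:
  J1: C=9, d=22 → on time
  J2: C=19, d=19 → on time
  J3: C=25, d=8 → TARDY
  J4: C=27, d=42 → on time
  J5: C=36, d=16 → TARDY
Tardy jobs: J3, J5
Count = 2


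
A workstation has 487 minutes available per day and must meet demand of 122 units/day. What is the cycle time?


Cycle time = available time / demand
= 487 / 122
= 3.99 min/unit


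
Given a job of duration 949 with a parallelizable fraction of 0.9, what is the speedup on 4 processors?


Amdahl's law: T_p = T × ((1-p) + p/N)
= 949 × ((1-0.9) + 0.9/4)
= 949 × (0.10 + 0.2250)
= 949 × 0.3250
= 308.42
Speedup = 949/308.42
= 3.08×


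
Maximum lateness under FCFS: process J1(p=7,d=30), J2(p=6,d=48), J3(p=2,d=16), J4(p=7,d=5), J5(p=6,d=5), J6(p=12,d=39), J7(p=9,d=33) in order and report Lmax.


Lateness per job (L = C - d):
  J1: C=7, d=30, L=-23
  J2: C=13, d=48, L=-35
  J3: C=15, d=16, L=-1
  J4: C=22, d=5, L=17
  J5: C=28, d=5, L=23
  J6: C=40, d=39, L=1
  J7: C=49, d=33, L=16
Lmax = max(-23, -35, -1, 17, 23, 1, 16)
= 23


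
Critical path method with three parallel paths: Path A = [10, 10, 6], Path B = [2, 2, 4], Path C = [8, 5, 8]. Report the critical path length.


Path A: 10 + 10 + 6 = 26
Path B: 2 + 2 + 4 = 8
Path C: 8 + 5 + 8 = 21
Critical path = longest = max(26, 8, 21)
= 26 (Path A)


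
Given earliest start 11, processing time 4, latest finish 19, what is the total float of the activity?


EF = ES + duration = 11 + 4 = 15
LS = LF - duration = 19 - 4 = 15
Total Float = LF - EF = 19 - 15
(or LS - ES = 15 - 11)
= 4


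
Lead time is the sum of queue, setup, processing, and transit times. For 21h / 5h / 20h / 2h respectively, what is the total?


Lead time = queue + setup + processing + transit
= 21 + 5 + 20 + 2
= 48 hours


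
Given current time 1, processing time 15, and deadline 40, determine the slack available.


Slack = due - current_time - processing
= 40 - 1 - 15
= 24


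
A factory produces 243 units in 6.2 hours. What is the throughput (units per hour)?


Throughput = units / time
= 243 / 6.2
= 39.2 units/hour


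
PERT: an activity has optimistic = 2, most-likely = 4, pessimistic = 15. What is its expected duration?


te = (o + 4m + p) / 6
= (2 + 4×4 + 15) / 6
= (2 + 16 + 15) / 6
= 33 / 6
= 5.50


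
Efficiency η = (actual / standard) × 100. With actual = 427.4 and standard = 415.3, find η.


Efficiency = (actual / standard) × 100
= (427.4 / 415.3) × 100
= 102.9%


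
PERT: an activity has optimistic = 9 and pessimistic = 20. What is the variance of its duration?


σ² = ((p - o) / 6)² = (p - o)² / 36
= (20 - 9)² / 36
= 11² / 36
= 121 / 36
= 3.3611


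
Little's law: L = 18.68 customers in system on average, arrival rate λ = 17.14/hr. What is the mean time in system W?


Little's law: L = λW → W = L / λ
= 18.68 / 17.14
= 1.09 hours


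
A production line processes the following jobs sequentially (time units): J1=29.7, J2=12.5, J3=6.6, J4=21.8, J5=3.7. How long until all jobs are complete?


Sequential makespan: sum all processing times
= 29.7 + 12.5 + 6.6 + 21.8 + 3.7
= 74.3 time units


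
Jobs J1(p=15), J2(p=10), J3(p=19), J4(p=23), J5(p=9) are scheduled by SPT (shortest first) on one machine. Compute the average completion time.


SPT order: J5 → J2 → J1 → J3 → J4
Completion times:
  J5: C=9
  J2: C=19
  J1: C=34
  J3: C=53
  J4: C=76
Sum = 191, n = 5
Mean flow = 191/5
= 38.20


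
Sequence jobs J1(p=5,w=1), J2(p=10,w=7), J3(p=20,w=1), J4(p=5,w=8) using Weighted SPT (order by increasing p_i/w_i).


WSPT (Smith's rule): sort by p/w ascending
  J4: p/w = 5/8 = 0.625
  J2: p/w = 10/7 = 1.429
  J1: p/w = 5/1 = 5.000
  J3: p/w = 20/1 = 20.000
Order: J4 → J2 → J1 → J3


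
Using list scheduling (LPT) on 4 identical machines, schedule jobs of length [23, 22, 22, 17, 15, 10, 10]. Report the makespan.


Jobs (LPT sorted): [23, 22, 22, 17, 15, 10, 10]
Machines: 4
  J=23 → Machine 1 (load: 0+23=23)
  J=22 → Machine 2 (load: 0+22=22)
  J=22 → Machine 3 (load: 0+22=22)
  J=17 → Machine 4 (load: 0+17=17)
  J=15 → Machine 4 (load: 17+15=32)
  J=10 → Machine 2 (load: 22+10=32)
  J=10 → Machine 3 (load: 22+10=32)
Machine loads: [23, 32, 32, 32]
Makespan = max = 32 time units


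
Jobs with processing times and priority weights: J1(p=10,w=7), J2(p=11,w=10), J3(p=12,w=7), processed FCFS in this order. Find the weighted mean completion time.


Completion times:
  J1: C=10, w×C=7×10=70
  J2: C=21, w×C=10×21=210
  J3: C=33, w×C=7×33=231
Sum w×C = 511
Sum w = 24
Weighted avg = 511/24
= 21.29


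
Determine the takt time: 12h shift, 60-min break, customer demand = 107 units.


Available = 12×60 - 60 = 660 min
Takt time = 660 / 107
= 6.17 min/unit


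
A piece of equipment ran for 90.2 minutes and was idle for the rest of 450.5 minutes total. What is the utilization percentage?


Utilization = busy / total × 100
= 90.2 / 450.5 × 100
= 20.0%


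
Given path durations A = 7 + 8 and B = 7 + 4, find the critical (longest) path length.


Path A: 7 + 8 = 15
Path B: 7 + 4 = 11
Critical path = longest = max(15, 11)
= 15 (Path A)


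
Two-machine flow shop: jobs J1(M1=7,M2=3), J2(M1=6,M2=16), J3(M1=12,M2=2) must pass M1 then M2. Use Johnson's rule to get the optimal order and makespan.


Johnson's rule:
Group 1 (M1≤M2, sort by M1): ['J2']
Group 2 (M1>M2, sort desc M2): ['J1', 'J3']
Sequence: J2 → J1 → J3
Makespan calculation:
  J2: M1 done=6, M2 done=22
  J1: M1 done=13, M2 done=25
  J3: M1 done=25, M2 done=27
= Sequence: J2 → J1 → J3, Makespan: 27


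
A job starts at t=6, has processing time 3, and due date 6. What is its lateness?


Completion = 6 + 3 = 9
Lateness = C - d = 9 - 6
= 3


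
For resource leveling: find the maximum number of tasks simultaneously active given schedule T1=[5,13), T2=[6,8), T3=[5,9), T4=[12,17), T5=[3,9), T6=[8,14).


Check each time point for overlaps:
  t=6: 4 tasks active (T1, T2, T3, T5)
Max concurrent = 4


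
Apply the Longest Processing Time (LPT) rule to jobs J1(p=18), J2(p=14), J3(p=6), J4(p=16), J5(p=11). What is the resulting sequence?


LPT: sort by longest processing time first
  J1: p=18
  J4: p=16
  J2: p=14
  J5: p=11
  J3: p=6
Order: J1 → J4 → J2 → J5 → J3


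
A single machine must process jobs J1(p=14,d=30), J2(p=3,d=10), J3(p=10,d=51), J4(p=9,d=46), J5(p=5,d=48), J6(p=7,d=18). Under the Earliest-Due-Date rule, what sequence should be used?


EDD: sort by earliest due date
  J2: d=10, p=3
  J6: d=18, p=7
  J1: d=30, p=14
  J4: d=46, p=9
  J5: d=48, p=5
  J3: d=51, p=10
Order: J2 → J6 → J1 → J4 → J5 → J3


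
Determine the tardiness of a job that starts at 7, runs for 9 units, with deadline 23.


Completion = start + processing = 7 + 9 = 16
Tardiness = max(0, C - d) = max(0, 16 - 23)
= max(0, -7)
= 0


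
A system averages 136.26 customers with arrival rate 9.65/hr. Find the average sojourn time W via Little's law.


Little's law: L = λW → W = L / λ
= 136.26 / 9.65
= 14.12 hours


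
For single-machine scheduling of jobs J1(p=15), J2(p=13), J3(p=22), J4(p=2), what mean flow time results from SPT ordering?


SPT order: J4 → J2 → J1 → J3
Completion times:
  J4: C=2
  J2: C=15
  J1: C=30
  J3: C=52
Sum = 99, n = 4
Mean flow = 99/4
= 24.75


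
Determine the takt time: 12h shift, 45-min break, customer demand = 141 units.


Available = 12×60 - 45 = 675 min
Takt time = 675 / 141
= 4.79 min/unit


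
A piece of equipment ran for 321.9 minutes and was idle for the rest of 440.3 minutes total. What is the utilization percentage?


Utilization = busy / total × 100
= 321.9 / 440.3 × 100
= 73.1%


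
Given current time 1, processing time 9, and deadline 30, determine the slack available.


Slack = due - current_time - processing
= 30 - 1 - 9
= 20


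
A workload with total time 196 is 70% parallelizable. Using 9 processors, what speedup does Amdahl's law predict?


Amdahl's law: T_p = T × ((1-p) + p/N)
= 196 × ((1-0.7) + 0.7/9)
= 196 × (0.30 + 0.0778)
= 196 × 0.3778
= 74.04
Speedup = 196/74.04
= 2.65×


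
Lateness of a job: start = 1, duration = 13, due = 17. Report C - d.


Completion = 1 + 13 = 14
Lateness = C - d = 14 - 17
= -3


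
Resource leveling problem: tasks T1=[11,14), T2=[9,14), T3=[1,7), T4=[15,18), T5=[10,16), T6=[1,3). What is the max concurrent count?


Check each time point for overlaps:
  t=11: 3 tasks active (T1, T2, T5)
Max concurrent = 3


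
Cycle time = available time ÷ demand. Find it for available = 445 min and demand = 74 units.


Cycle time = available time / demand
= 445 / 74
= 6.01 min/unit


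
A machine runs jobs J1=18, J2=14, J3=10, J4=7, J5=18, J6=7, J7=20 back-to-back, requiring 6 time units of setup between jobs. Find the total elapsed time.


Makespan = Σ processing + (n-1) × setup
= (18 + 14 + 10 + 7 + 18 + 7 + 20) + (7-1)×6
= 94 + 36
= 130 time units


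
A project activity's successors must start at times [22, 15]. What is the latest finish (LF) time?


LF = min of all successor start times
Successors start at: [22, 15]
LF = min(22, 15)
= 15


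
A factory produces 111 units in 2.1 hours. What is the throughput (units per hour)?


Throughput = units / time
= 111 / 2.1
= 52.9 units/hour


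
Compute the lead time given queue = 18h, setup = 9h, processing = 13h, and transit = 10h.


Lead time = queue + setup + processing + transit
= 18 + 9 + 13 + 10
= 50 hours


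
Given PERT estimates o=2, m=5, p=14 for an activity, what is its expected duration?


te = (o + 4m + p) / 6
= (2 + 4×5 + 14) / 6
= (2 + 20 + 14) / 6
= 36 / 6
= 6.00


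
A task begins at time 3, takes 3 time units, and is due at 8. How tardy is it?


Completion = start + processing = 3 + 3 = 6
Tardiness = max(0, C - d) = max(0, 6 - 8)
= max(0, -2)
= 0


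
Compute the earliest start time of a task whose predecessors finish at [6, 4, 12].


ES = max of all predecessor completion times
Predecessors: [6, 4, 12]
ES = max(6, 4, 12)
= 12


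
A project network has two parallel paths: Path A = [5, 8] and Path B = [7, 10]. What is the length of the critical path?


Path A: 5 + 8 = 13
Path B: 7 + 10 = 17
Critical path = longest = max(13, 17)
= 17 (Path B)


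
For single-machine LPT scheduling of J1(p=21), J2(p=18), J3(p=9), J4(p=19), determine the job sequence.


LPT: sort by longest processing time first
  J1: p=21
  J4: p=19
  J2: p=18
  J3: p=9
Order: J1 → J4 → J2 → J3


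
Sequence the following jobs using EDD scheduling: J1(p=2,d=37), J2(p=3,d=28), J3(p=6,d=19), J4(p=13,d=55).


EDD: sort by earliest due date
  J3: d=19, p=6
  J2: d=28, p=3
  J1: d=37, p=2
  J4: d=55, p=13
Order: J3 → J2 → J1 → J4


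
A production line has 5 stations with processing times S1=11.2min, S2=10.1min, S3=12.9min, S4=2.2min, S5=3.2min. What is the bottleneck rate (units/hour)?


Bottleneck = longest station time
Station times: [11.2, 10.1, 12.9, 2.2, 3.2]
Max = 12.9 min
Rate = 60 / 12.9
= 4.65 units/hour (bottleneck: 12.9min)


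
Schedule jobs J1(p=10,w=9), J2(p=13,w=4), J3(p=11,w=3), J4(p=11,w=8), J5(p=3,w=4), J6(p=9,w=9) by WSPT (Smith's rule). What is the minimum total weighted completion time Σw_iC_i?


WSPT order (by p/w): J5 → J6 → J1 → J4 → J2 → J3
  J5: C=3, w·C=4×3=12
  J6: C=12, w·C=9×12=108
  J1: C=22, w·C=9×22=198
  J4: C=33, w·C=8×33=264
  J2: C=46, w·C=4×46=184
  J3: C=57, w·C=3×57=171
Σ w·C = 937
= 937


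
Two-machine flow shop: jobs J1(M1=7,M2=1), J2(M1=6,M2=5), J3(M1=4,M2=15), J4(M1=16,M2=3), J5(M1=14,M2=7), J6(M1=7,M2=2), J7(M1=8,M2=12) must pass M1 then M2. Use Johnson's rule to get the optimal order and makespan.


Johnson's rule:
Group 1 (M1≤M2, sort by M1): ['J3', 'J7']
Group 2 (M1>M2, sort desc M2): ['J5', 'J2', 'J4', 'J6', 'J1']
Sequence: J3 → J7 → J5 → J2 → J4 → J6 → J1
Makespan calculation:
  J3: M1 done=4, M2 done=19
  J7: M1 done=12, M2 done=31
  J5: M1 done=26, M2 done=38
  J2: M1 done=32, M2 done=43
  J4: M1 done=48, M2 done=51
  J6: M1 done=55, M2 done=57
  J1: M1 done=62, M2 done=63
= Sequence: J3 → J7 → J5 → J2 → J4 → J6 → J1, Makespan: 63


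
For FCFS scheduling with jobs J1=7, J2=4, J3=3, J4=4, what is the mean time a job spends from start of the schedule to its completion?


Completion times:
  J1: completes at 7
  J2: completes at 11
  J3: completes at 14
  J4: completes at 18
Sum = 50
Average = 50/4
= 12.50


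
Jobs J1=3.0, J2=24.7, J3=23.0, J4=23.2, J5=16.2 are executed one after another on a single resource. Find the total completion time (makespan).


Sequential makespan: sum all processing times
= 3.0 + 24.7 + 23.0 + 23.2 + 16.2
= 90.1 time units


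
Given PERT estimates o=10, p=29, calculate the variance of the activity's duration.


σ² = ((p - o) / 6)² = (p - o)² / 36
= (29 - 10)² / 36
= 19² / 36
= 361 / 36
= 10.0278


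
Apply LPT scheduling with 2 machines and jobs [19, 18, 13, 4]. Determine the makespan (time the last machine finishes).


Jobs (LPT sorted): [19, 18, 13, 4]
Machines: 2
  J=19 → Machine 1 (load: 0+19=19)
  J=18 → Machine 2 (load: 0+18=18)
  J=13 → Machine 2 (load: 18+13=31)
  J=4 → Machine 1 (load: 19+4=23)
Machine loads: [23, 31]
Makespan = max = 31 time units


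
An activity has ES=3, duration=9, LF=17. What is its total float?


EF = ES + duration = 3 + 9 = 12
LS = LF - duration = 17 - 9 = 8
Total Float = LF - EF = 17 - 12
(or LS - ES = 8 - 3)
= 5


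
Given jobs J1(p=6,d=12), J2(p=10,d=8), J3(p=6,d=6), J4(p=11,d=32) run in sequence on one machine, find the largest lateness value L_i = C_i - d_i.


Lateness per job (L = C - d):
  J1: C=6, d=12, L=-6
  J2: C=16, d=8, L=8
  J3: C=22, d=6, L=16
  J4: C=33, d=32, L=1
Lmax = max(-6, 8, 16, 1)
= 16


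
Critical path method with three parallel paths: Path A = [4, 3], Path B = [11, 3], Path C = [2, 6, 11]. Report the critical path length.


Path A: 4 + 3 = 7
Path B: 11 + 3 = 14
Path C: 2 + 6 + 11 = 19
Critical path = longest = max(7, 14, 19)
= 19 (Path C)


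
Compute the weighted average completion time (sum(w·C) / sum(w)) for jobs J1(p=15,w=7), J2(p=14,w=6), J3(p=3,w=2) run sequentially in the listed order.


Completion times:
  J1: C=15, w×C=7×15=105
  J2: C=29, w×C=6×29=174
  J3: C=32, w×C=2×32=64
Sum w×C = 343
Sum w = 15
Weighted avg = 343/15
= 22.87


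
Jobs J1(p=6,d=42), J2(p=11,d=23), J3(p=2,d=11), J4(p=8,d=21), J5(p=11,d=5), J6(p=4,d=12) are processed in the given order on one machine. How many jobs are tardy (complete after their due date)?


Completion vs due date:
  J1: C=6, d=42 → on time
  J2: C=17, d=23 → on time
  J3: C=19, d=11 → TARDY
  J4: C=27, d=21 → TARDY
  J5: C=38, d=5 → TARDY
  J6: C=42, d=12 → TARDY
Tardy jobs: J3, J4, J5, J6
Count = 4


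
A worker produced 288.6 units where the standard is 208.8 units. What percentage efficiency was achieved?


Efficiency = (actual / standard) × 100
= (288.6 / 208.8) × 100
= 138.2%


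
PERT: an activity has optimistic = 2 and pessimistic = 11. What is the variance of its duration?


σ² = ((p - o) / 6)² = (p - o)² / 36
= (11 - 2)² / 36
= 9² / 36
= 81 / 36
= 2.2500


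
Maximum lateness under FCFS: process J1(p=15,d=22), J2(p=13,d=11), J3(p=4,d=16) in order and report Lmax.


Lateness per job (L = C - d):
  J1: C=15, d=22, L=-7
  J2: C=28, d=11, L=17
  J3: C=32, d=16, L=16
Lmax = max(-7, 17, 16)
= 17


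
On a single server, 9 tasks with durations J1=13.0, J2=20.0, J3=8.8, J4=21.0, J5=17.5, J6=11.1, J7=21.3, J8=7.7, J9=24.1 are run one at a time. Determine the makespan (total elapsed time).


Sequential makespan: sum all processing times
= 13.0 + 20.0 + 8.8 + 21.0 + 17.5 + 11.1 + 21.3 + 7.7 + 24.1
= 144.5 time units


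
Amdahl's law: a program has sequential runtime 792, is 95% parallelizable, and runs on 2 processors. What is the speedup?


Amdahl's law: T_p = T × ((1-p) + p/N)
= 792 × ((1-0.95) + 0.95/2)
= 792 × (0.05 + 0.4750)
= 792 × 0.5250
= 415.80
Speedup = 792/415.80
= 1.90×


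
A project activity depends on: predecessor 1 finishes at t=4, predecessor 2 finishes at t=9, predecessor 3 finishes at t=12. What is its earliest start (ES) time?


ES = max of all predecessor completion times
Predecessors: [4, 9, 12]
ES = max(4, 9, 12)
= 12


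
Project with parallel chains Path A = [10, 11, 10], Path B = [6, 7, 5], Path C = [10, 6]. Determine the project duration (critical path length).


Path A: 10 + 11 + 10 = 31
Path B: 6 + 7 + 5 = 18
Path C: 10 + 6 = 16
Critical path = longest = max(31, 18, 16)
= 31 (Path A)


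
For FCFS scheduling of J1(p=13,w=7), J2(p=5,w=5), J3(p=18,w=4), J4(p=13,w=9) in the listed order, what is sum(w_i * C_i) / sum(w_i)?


Completion times:
  J1: C=13, w×C=7×13=91
  J2: C=18, w×C=5×18=90
  J3: C=36, w×C=4×36=144
  J4: C=49, w×C=9×49=441
Sum w×C = 766
Sum w = 25
Weighted avg = 766/25
= 30.64


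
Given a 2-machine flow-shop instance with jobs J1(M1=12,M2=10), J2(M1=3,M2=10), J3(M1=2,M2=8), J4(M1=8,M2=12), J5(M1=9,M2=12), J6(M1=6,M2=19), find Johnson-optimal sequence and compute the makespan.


Johnson's rule:
Group 1 (M1≤M2, sort by M1): ['J3', 'J2', 'J6', 'J4', 'J5']
Group 2 (M1>M2, sort desc M2): ['J1']
Sequence: J3 → J2 → J6 → J4 → J5 → J1
Makespan calculation:
  J3: M1 done=2, M2 done=10
  J2: M1 done=5, M2 done=20
  J6: M1 done=11, M2 done=39
  J4: M1 done=19, M2 done=51
  J5: M1 done=28, M2 done=63
  J1: M1 done=40, M2 done=73
= Sequence: J3 → J2 → J6 → J4 → J5 → J1, Makespan: 73


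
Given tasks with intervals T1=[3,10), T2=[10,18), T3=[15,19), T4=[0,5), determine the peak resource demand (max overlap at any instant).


Check each time point for overlaps:
  t=3: 2 tasks active (T1, T4)
Max concurrent = 2


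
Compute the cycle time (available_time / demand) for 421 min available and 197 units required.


Cycle time = available time / demand
= 421 / 197
= 2.14 min/unit


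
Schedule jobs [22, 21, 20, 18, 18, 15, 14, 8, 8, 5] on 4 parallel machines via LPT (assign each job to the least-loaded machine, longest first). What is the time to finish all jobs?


Jobs (LPT sorted): [22, 21, 20, 18, 18, 15, 14, 8, 8, 5]
Machines: 4
  J=22 → Machine 1 (load: 0+22=22)
  J=21 → Machine 2 (load: 0+21=21)
  J=20 → Machine 3 (load: 0+20=20)
  J=18 → Machine 4 (load: 0+18=18)
  J=18 → Machine 4 (load: 18+18=36)
  J=15 → Machine 3 (load: 20+15=35)
  J=14 → Machine 2 (load: 21+14=35)
  J=8 → Machine 1 (load: 22+8=30)
  J=8 → Machine 1 (load: 30+8=38)
  J=5 → Machine 2 (load: 35+5=40)
Machine loads: [38, 40, 35, 36]
Makespan = max = 40 time units


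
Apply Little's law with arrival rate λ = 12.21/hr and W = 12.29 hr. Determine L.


Little's law: L = λ × W
= 12.21 × 12.29
= 150.06


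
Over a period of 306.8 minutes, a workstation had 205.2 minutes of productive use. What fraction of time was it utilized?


Utilization = busy / total × 100
= 205.2 / 306.8 × 100
= 66.9%


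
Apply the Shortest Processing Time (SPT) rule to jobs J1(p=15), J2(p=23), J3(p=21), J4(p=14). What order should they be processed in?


SPT: sort by shortest processing time
  J4: p=14
  J1: p=15
  J3: p=21
  J2: p=23
Order: J4 → J1 → J3 → J2


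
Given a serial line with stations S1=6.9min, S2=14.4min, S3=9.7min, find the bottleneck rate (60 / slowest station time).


Bottleneck = longest station time
Station times: [6.9, 14.4, 9.7]
Max = 14.4 min
Rate = 60 / 14.4
= 4.17 units/hour (bottleneck: 14.4min)


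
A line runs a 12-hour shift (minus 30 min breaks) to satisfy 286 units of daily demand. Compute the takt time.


Available = 12×60 - 30 = 690 min
Takt time = 690 / 286
= 2.41 min/unit


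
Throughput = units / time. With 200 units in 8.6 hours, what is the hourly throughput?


Throughput = units / time
= 200 / 8.6
= 23.3 units/hour


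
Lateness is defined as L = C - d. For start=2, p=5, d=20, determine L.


Completion = 2 + 5 = 7
Lateness = C - d = 7 - 20
= -13


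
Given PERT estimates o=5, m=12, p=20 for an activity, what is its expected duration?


te = (o + 4m + p) / 6
= (5 + 4×12 + 20) / 6
= (5 + 48 + 20) / 6
= 73 / 6
= 12.17


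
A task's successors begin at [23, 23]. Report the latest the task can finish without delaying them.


LF = min of all successor start times
Successors start at: [23, 23]
LF = min(23, 23)
= 23


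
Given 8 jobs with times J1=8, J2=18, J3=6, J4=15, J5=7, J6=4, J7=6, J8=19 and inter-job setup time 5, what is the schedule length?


Makespan = Σ processing + (n-1) × setup
= (8 + 18 + 6 + 15 + 7 + 4 + 6 + 19) + (8-1)×5
= 83 + 35
= 118 time units


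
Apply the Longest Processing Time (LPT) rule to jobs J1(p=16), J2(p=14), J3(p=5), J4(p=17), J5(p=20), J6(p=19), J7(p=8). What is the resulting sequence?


LPT: sort by longest processing time first
  J5: p=20
  J6: p=19
  J4: p=17
  J1: p=16
  J2: p=14
  J7: p=8
  J3: p=5
Order: J5 → J6 → J4 → J1 → J2 → J7 → J3


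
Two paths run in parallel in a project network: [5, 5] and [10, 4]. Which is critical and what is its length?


Path A: 5 + 5 = 10
Path B: 10 + 4 = 14
Critical path = longest = max(10, 14)
= 14 (Path B)


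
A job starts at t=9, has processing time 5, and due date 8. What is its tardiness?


Completion = start + processing = 9 + 5 = 14
Tardiness = max(0, C - d) = max(0, 14 - 8)
= max(0, 6)
= 6


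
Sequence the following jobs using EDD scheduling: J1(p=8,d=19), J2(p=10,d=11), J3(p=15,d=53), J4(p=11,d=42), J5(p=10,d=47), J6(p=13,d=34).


EDD: sort by earliest due date
  J2: d=11, p=10
  J1: d=19, p=8
  J6: d=34, p=13
  J4: d=42, p=11
  J5: d=47, p=10
  J3: d=53, p=15
Order: J2 → J1 → J6 → J4 → J5 → J3


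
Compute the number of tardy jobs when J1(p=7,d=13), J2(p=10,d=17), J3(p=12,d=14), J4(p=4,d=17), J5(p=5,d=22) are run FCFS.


Completion vs due date:
  J1: C=7, d=13 → on time
  J2: C=17, d=17 → on time
  J3: C=29, d=14 → TARDY
  J4: C=33, d=17 → TARDY
  J5: C=38, d=22 → TARDY
Tardy jobs: J3, J4, J5
Count = 3


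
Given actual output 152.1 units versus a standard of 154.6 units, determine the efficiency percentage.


Efficiency = (actual / standard) × 100
= (152.1 / 154.6) × 100
= 98.4%


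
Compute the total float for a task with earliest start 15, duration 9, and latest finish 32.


EF = ES + duration = 15 + 9 = 24
LS = LF - duration = 32 - 9 = 23
Total Float = LF - EF = 32 - 24
(or LS - ES = 23 - 15)
= 8


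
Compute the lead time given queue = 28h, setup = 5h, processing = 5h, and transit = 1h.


Lead time = queue + setup + processing + transit
= 28 + 5 + 5 + 1
= 39 hours


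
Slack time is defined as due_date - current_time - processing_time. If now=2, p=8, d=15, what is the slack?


Slack = due - current_time - processing
= 15 - 2 - 8
= 5


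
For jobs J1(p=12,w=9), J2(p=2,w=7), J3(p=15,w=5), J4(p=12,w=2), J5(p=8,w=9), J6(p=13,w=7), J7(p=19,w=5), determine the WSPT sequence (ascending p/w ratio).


WSPT (Smith's rule): sort by p/w ascending
  J2: p/w = 2/7 = 0.286
  J5: p/w = 8/9 = 0.889
  J1: p/w = 12/9 = 1.333
  J6: p/w = 13/7 = 1.857
  J3: p/w = 15/5 = 3.000
  J7: p/w = 19/5 = 3.800
  J4: p/w = 12/2 = 6.000
Order: J2 → J5 → J1 → J6 → J3 → J7 → J4


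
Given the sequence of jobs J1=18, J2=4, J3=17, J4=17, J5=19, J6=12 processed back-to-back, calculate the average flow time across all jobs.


Completion times:
  J1: completes at 18
  J2: completes at 22
  J3: completes at 39
  J4: completes at 56
  J5: completes at 75
  J6: completes at 87
Sum = 297
Average = 297/6
= 49.50


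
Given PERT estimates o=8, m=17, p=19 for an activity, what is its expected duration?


te = (o + 4m + p) / 6
= (8 + 4×17 + 19) / 6
= (8 + 68 + 19) / 6
= 95 / 6
= 15.83


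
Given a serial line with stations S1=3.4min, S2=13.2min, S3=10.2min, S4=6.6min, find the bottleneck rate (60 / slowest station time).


Bottleneck = longest station time
Station times: [3.4, 13.2, 10.2, 6.6]
Max = 13.2 min
Rate = 60 / 13.2
= 4.55 units/hour (bottleneck: 13.2min)


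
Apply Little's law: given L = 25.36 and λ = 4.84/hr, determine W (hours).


Little's law: L = λW → W = L / λ
= 25.36 / 4.84
= 5.24 hours


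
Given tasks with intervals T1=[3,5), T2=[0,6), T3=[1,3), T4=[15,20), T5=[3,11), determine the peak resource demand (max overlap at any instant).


Check each time point for overlaps:
  t=3: 3 tasks active (T1, T2, T5)
Max concurrent = 3


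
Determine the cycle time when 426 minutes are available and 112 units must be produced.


Cycle time = available time / demand
= 426 / 112
= 3.80 min/unit


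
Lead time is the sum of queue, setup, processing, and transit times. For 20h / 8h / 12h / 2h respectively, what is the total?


Lead time = queue + setup + processing + transit
= 20 + 8 + 12 + 2
= 42 hours


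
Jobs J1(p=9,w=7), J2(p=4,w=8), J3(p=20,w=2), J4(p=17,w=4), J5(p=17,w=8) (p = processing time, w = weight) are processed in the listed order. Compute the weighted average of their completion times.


Completion times:
  J1: C=9, w×C=7×9=63
  J2: C=13, w×C=8×13=104
  J3: C=33, w×C=2×33=66
  J4: C=50, w×C=4×50=200
  J5: C=67, w×C=8×67=536
Sum w×C = 969
Sum w = 29
Weighted avg = 969/29
= 33.41


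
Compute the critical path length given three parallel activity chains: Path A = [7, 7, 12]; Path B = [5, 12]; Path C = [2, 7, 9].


Path A: 7 + 7 + 12 = 26
Path B: 5 + 12 = 17
Path C: 2 + 7 + 9 = 18
Critical path = longest = max(26, 17, 18)
= 26 (Path A)


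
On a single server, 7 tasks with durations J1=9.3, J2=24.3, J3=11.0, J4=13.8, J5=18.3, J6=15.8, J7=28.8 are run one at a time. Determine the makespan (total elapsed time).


Sequential makespan: sum all processing times
= 9.3 + 24.3 + 11.0 + 13.8 + 18.3 + 15.8 + 28.8
= 121.3 time units


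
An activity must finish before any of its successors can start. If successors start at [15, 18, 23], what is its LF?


LF = min of all successor start times
Successors start at: [15, 18, 23]
LF = min(15, 18, 23)
= 15


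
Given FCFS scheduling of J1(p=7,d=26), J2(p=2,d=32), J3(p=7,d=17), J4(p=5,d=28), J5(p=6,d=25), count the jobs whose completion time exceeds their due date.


Completion vs due date:
  J1: C=7, d=26 → on time
  J2: C=9, d=32 → on time
  J3: C=16, d=17 → on time
  J4: C=21, d=28 → on time
  J5: C=27, d=25 → TARDY
Tardy jobs: J5
Count = 1
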